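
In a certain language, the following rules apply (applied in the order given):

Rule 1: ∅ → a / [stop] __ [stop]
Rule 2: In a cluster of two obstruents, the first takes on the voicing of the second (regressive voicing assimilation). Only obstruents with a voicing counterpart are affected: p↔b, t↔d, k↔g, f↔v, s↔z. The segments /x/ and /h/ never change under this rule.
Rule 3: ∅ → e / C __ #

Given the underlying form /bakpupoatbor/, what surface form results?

Rule 1 (stop-cluster a-epenthesis): /k/ and /p/ form a stop–stop cluster, so [a] is inserted between them. /t/ and /b/ form a stop–stop cluster, so [a] is inserted between them. /bakpupoatbor/ → bakapupoatabor.
Rule 2 (regressive voicing assimilation): no segment meets the environment; /bakapupoatabor/ is unchanged.
Rule 3 (final e-epenthesis): the form ends in the consonant /r/, so [e] is inserted word-finally. /bakapupoatabor/ → bakapupoatabore.

bakapupoatabore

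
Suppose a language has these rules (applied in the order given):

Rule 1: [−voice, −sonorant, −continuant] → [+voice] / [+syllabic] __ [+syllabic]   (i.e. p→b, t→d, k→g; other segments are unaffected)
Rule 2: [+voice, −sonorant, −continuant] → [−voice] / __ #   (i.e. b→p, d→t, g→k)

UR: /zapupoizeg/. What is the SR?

Rule 1 (intervocalic voicing): /p/ is a voiceless stop between vowels /a/ and /u/, so it voices to [b]. /p/ is a voiceless stop between vowels /u/ and /o/, so it voices to [b]. /zapupoizeg/ → zabuboizeg.
Rule 2 (final devoicing): /g/ is a voiced stop in word-final position, so it devoices to [k]. /zabuboizeg/ → zabuboizek.

zabuboizek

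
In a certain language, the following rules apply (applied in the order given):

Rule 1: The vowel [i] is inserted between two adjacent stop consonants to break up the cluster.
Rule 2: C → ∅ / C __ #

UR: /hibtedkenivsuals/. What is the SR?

Rule 1 (stop-cluster i-epenthesis): /b/ and /t/ form a stop–stop cluster, so [i] is inserted between them. /d/ and /k/ form a stop–stop cluster, so [i] is inserted between them. /hibtedkenivsuals/ → hibitedikenivsuals.
Rule 2 (final cluster simplification): /s/ is the second consonant of a word-final cluster /ls/, so it deletes. /hibitedikenivsuals/ → hibitedikenivsual.

hibitedikenivsual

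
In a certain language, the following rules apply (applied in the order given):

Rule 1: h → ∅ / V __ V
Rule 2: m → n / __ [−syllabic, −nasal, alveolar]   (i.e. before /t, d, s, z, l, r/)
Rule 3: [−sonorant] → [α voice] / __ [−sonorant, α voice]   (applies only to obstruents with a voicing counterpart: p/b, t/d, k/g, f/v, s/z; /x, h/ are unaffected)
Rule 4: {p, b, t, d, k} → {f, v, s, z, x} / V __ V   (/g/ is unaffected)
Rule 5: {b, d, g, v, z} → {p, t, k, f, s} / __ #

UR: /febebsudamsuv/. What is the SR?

fevepsuzansuf

Rule 1 (intervocalic h-deletion): no segment meets the environment; /febebsudamsuv/ is unchanged.
Rule 2 (nasal place assimilation): /m/ precedes the alveolar consonant /s/, so it assimilates in place to [n]. /febebsudamsuv/ → febebsudansuv.
Rule 3 (regressive voicing assimilation): /b/ precedes the voiceless obstruent /s/, so it devoices to [p] by assimilation. /febebsudansuv/ → febepsudansuv.
Rule 4 (intervocalic spirantization): /b/ is a stop between vowels /e/ and /e/, so it spirantizes to the fricative [v]. /d/ is a stop between vowels /u/ and /a/, so it spirantizes to the fricative [z]. /febepsudansuv/ → fevepsuzansuv.
Rule 5 (final devoicing): /v/ is a voiced obstruent in word-final position, so it devoices to [f]. /fevepsuzansuv/ → fevepsuzansuf.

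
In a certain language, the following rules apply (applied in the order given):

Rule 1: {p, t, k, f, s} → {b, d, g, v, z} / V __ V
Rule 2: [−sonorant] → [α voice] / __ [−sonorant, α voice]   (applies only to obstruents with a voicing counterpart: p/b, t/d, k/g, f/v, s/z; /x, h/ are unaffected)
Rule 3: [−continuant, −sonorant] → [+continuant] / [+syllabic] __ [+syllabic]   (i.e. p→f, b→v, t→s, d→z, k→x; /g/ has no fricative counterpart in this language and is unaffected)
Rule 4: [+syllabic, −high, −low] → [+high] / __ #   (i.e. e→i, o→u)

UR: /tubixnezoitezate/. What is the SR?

Rule 1 (intervocalic voicing): /t/ is a voiceless obstruent between vowels /i/ and /e/, so it voices to [d]. /t/ is a voiceless obstruent between vowels /a/ and /e/, so it voices to [d]. /tubixnezoitezate/ → tubixnezoidezade.
Rule 2 (regressive voicing assimilation): no segment meets the environment; /tubixnezoidezade/ is unchanged.
Rule 3 (intervocalic spirantization): /b/ is a stop between vowels /u/ and /i/, so it spirantizes to the fricative [v]. /d/ is a stop between vowels /i/ and /e/, so it spirantizes to the fricative [z]. /d/ is a stop between vowels /a/ and /e/, so it spirantizes to the fricative [z]. /tubixnezoidezade/ → tuvixnezoizezaze.
Rule 4 (final vowel raising): /e/ is a mid vowel in word-final position, so it raises to [i]. /tuvixnezoizezaze/ → tuvixnezoizezazi.

tuvixnezoizezazi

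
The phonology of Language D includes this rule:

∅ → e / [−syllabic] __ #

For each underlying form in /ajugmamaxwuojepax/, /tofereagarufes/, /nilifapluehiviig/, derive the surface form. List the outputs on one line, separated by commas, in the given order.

/ajugmamaxwuojepax/: the form ends in the consonant /x/, so [e] is inserted word-finally. → [ajugmamaxwuojepaxe].
/tofereagarufes/: the form ends in the consonant /s/, so [e] is inserted word-finally. → [tofereagarufese].
/nilifapluehiviig/: the form ends in the consonant /g/, so [e] is inserted word-finally. → [nilifapluehiviige].

ajugmamaxwuojepaxe, tofereagarufese, nilifapluehiviige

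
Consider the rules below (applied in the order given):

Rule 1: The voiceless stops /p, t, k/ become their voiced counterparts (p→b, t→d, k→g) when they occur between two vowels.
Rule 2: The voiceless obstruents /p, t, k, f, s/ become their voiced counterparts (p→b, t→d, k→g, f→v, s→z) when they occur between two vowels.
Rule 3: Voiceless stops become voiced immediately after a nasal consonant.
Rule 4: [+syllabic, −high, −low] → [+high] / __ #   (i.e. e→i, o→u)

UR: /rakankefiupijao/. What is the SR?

Rule 1 (intervocalic voicing): /k/ is a voiceless stop between vowels /a/ and /a/, so it voices to [g]. /p/ is a voiceless stop between vowels /u/ and /i/, so it voices to [b]. /rakankefiupijao/ → ragankefiubijao.
Rule 2 (intervocalic voicing): /f/ is a voiceless obstruent between vowels /e/ and /i/, so it voices to [v]. /ragankefiubijao/ → ragankeviubijao.
Rule 3 (post-nasal voicing): /k/ is a voiceless stop immediately after the nasal /n/, so it voices to [g]. /ragankeviubijao/ → ragangeviubijao.
Rule 4 (final vowel raising): /o/ is a mid vowel in word-final position, so it raises to [u]. /ragangeviubijao/ → ragangeviubijau.

ragangeviubijau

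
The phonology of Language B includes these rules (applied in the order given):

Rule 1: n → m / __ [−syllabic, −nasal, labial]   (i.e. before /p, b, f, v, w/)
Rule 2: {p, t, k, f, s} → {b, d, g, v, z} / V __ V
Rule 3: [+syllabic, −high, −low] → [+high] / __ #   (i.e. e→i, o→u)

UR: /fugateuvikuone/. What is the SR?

Rule 1 (nasal place assimilation): no segment meets the environment; /fugateuvikuone/ is unchanged.
Rule 2 (intervocalic voicing): /t/ is a voiceless obstruent between vowels /a/ and /e/, so it voices to [d]. /k/ is a voiceless obstruent between vowels /i/ and /u/, so it voices to [g]. /fugateuvikuone/ → fugadeuviguone.
Rule 3 (final vowel raising): /e/ is a mid vowel in word-final position, so it raises to [i]. /fugadeuviguone/ → fugadeuviguoni.

fugadeuviguoni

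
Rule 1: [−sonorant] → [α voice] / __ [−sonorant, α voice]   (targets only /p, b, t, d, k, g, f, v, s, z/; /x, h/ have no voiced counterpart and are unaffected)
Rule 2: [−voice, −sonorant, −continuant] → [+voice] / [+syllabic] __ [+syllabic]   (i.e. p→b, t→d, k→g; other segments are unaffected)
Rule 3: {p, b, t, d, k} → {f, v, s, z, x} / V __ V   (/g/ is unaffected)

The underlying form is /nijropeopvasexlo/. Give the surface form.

nijroveobvasexlo

Rule 1 (regressive voicing assimilation): /p/ precedes the voiced obstruent /v/, so it voices to [b] by assimilation. /nijropeopvasexlo/ → nijropeobvasexlo.
Rule 2 (intervocalic voicing): /p/ is a voiceless stop between vowels /o/ and /e/, so it voices to [b]. /nijropeobvasexlo/ → nijrobeobvasexlo.
Rule 3 (intervocalic spirantization): /b/ is a stop between vowels /o/ and /e/, so it spirantizes to the fricative [v]. /nijrobeobvasexlo/ → nijroveobvasexlo.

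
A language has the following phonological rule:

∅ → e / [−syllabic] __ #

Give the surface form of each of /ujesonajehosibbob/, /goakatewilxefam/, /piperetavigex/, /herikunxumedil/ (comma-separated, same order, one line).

ujesonajehosibbobe, goakatewilxefame, piperetavigexe, herikunxumedile

/ujesonajehosibbob/: the form ends in the consonant /b/, so [e] is inserted word-finally. → [ujesonajehosibbobe].
/goakatewilxefam/: the form ends in the consonant /m/, so [e] is inserted word-finally. → [goakatewilxefame].
/piperetavigex/: the form ends in the consonant /x/, so [e] is inserted word-finally. → [piperetavigexe].
/herikunxumedil/: the form ends in the consonant /l/, so [e] is inserted word-finally. → [herikunxumedile].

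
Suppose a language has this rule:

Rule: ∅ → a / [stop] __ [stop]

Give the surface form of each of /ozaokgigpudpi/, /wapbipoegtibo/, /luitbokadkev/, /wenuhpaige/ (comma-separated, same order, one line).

/ozaokgigpudpi/: /k/ and /g/ form a stop–stop cluster, so [a] is inserted between them. /g/ and /p/ form a stop–stop cluster, so [a] is inserted between them. /d/ and /p/ form a stop–stop cluster, so [a] is inserted between them. → [ozaokagigapudapi].
/wapbipoegtibo/: /p/ and /b/ form a stop–stop cluster, so [a] is inserted between them. /g/ and /t/ form a stop–stop cluster, so [a] is inserted between them. → [wapabipoegatibo].
/luitbokadkev/: /t/ and /b/ form a stop–stop cluster, so [a] is inserted between them. /d/ and /k/ form a stop–stop cluster, so [a] is inserted between them. → [luitabokadakev].
/wenuhpaige/: the rule's environment is not met; surfaces unchanged as [wenuhpaige].

ozaokagigapudapi, wapabipoegatibo, luitabokadakev, wenuhpaige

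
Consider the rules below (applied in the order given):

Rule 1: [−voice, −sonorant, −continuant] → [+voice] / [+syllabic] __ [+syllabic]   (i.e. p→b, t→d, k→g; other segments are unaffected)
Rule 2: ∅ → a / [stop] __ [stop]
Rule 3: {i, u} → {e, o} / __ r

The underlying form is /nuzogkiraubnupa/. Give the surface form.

Rule 1 (intervocalic voicing): /p/ is a voiceless stop between vowels /u/ and /a/, so it voices to [b]. /nuzogkiraubnupa/ → nuzogkiraubnuba.
Rule 2 (stop-cluster a-epenthesis): /g/ and /k/ form a stop–stop cluster, so [a] is inserted between them. /nuzogkiraubnuba/ → nuzogakiraubnuba.
Rule 3 (pre-rhotic lowering): /i/ is a high vowel immediately before /r/, so it lowers to [e]. /nuzogakiraubnuba/ → nuzogakeraubnuba.

nuzogakeraubnuba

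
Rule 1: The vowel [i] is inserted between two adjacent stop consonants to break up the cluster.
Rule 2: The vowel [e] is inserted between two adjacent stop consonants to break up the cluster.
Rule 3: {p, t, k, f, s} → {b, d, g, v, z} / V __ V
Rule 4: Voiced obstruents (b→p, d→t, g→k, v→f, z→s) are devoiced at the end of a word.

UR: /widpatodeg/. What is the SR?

widibadodek

Rule 1 (stop-cluster i-epenthesis): /d/ and /p/ form a stop–stop cluster, so [i] is inserted between them. /widpatodeg/ → widipatodeg.
Rule 2 (stop-cluster e-epenthesis): no segment meets the environment; /widipatodeg/ is unchanged.
Rule 3 (intervocalic voicing): /p/ is a voiceless obstruent between vowels /i/ and /a/, so it voices to [b]. /t/ is a voiceless obstruent between vowels /a/ and /o/, so it voices to [d]. /widipatodeg/ → widibadodeg.
Rule 4 (final devoicing): /g/ is a voiced obstruent in word-final position, so it devoices to [k]. /widibadodeg/ → widibadodek.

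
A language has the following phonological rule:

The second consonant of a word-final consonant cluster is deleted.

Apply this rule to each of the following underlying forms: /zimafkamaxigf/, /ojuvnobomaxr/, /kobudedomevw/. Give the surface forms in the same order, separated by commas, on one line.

zimafkamaxig, ojuvnobomax, kobudedomev

/zimafkamaxigf/: /f/ is the second consonant of a word-final cluster /gf/, so it deletes. → [zimafkamaxig].
/ojuvnobomaxr/: /r/ is the second consonant of a word-final cluster /xr/, so it deletes. → [ojuvnobomax].
/kobudedomevw/: /w/ is the second consonant of a word-final cluster /vw/, so it deletes. → [kobudedomev].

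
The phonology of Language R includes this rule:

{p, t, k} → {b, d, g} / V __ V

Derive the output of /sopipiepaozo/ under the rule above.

sobibiebaozo

/p/ is a voiceless stop between vowels /o/ and /i/, so it voices to [b].
/p/ is a voiceless stop between vowels /i/ and /i/, so it voices to [b].
/p/ is a voiceless stop between vowels /e/ and /a/, so it voices to [b].
Surface form: [sobibiebaozo].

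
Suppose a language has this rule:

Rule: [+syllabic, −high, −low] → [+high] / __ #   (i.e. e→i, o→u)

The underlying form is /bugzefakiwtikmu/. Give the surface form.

No segment of /bugzefakiwtikmu/ meets the structural description of the rule, so the form surfaces unchanged.

bugzefakiwtikmu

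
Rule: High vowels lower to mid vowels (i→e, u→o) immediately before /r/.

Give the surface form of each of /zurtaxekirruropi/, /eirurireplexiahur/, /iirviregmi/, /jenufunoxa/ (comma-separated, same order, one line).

/zurtaxekirruropi/: /u/ is a high vowel immediately before /r/, so it lowers to [o]. /i/ is a high vowel immediately before /r/, so it lowers to [e]. /u/ is a high vowel immediately before /r/, so it lowers to [o]. → [zortaxekerroropi].
/eirurireplexiahur/: /i/ is a high vowel immediately before /r/, so it lowers to [e]. /u/ is a high vowel immediately before /r/, so it lowers to [o]. /i/ is a high vowel immediately before /r/, so it lowers to [e]. /u/ is a high vowel immediately before /r/, so it lowers to [o]. → [eerorereplexiahor].
/iirviregmi/: /i/ is a high vowel immediately before /r/, so it lowers to [e]. /i/ is a high vowel immediately before /r/, so it lowers to [e]. → [ierveregmi].
/jenufunoxa/: the rule's environment is not met; surfaces unchanged as [jenufunoxa].

zortaxekerroropi, eerorereplexiahor, ierveregmi, jenufunoxa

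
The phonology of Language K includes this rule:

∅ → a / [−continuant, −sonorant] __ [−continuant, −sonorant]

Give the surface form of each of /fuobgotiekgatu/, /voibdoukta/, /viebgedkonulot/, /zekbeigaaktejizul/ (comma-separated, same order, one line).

/fuobgotiekgatu/: /b/ and /g/ form a stop–stop cluster, so [a] is inserted between them. /k/ and /g/ form a stop–stop cluster, so [a] is inserted between them. → [fuobagotiekagatu].
/voibdoukta/: /b/ and /d/ form a stop–stop cluster, so [a] is inserted between them. /k/ and /t/ form a stop–stop cluster, so [a] is inserted between them. → [voibadoukata].
/viebgedkonulot/: /b/ and /g/ form a stop–stop cluster, so [a] is inserted between them. /d/ and /k/ form a stop–stop cluster, so [a] is inserted between them. → [viebagedakonulot].
/zekbeigaaktejizul/: /k/ and /b/ form a stop–stop cluster, so [a] is inserted between them. /k/ and /t/ form a stop–stop cluster, so [a] is inserted between them. → [zekabeigaakatejizul].

fuobagotiekagatu, voibadoukata, viebagedakonulot, zekabeigaakatejizul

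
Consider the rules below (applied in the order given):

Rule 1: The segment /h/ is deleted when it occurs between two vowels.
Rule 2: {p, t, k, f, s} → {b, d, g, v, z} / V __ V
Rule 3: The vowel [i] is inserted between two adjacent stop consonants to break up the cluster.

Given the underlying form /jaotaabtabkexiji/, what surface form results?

jaodaabitabikexiji

Rule 1 (intervocalic h-deletion): no segment meets the environment; /jaotaabtabkexiji/ is unchanged.
Rule 2 (intervocalic voicing): /t/ is a voiceless obstruent between vowels /o/ and /a/, so it voices to [d]. /jaotaabtabkexiji/ → jaodaabtabkexiji.
Rule 3 (stop-cluster i-epenthesis): /b/ and /t/ form a stop–stop cluster, so [i] is inserted between them. /b/ and /k/ form a stop–stop cluster, so [i] is inserted between them. /jaodaabtabkexiji/ → jaodaabitabikexiji.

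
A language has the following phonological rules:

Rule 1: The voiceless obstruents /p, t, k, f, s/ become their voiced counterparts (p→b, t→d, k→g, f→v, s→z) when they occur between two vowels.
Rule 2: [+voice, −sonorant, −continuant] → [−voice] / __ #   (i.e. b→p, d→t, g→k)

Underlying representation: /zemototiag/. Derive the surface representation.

Rule 1 (intervocalic voicing): /t/ is a voiceless obstruent between vowels /o/ and /o/, so it voices to [d]. /t/ is a voiceless obstruent between vowels /o/ and /i/, so it voices to [d]. /zemototiag/ → zemododiag.
Rule 2 (final devoicing): /g/ is a voiced stop in word-final position, so it devoices to [k]. /zemododiag/ → zemododiak.

zemododiak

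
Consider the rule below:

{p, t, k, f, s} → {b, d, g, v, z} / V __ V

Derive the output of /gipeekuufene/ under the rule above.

gibeeguuvene

/p/ is a voiceless obstruent between vowels /i/ and /e/, so it voices to [b].
/k/ is a voiceless obstruent between vowels /e/ and /u/, so it voices to [g].
/f/ is a voiceless obstruent between vowels /u/ and /e/, so it voices to [v].
Surface form: [gibeeguuvene].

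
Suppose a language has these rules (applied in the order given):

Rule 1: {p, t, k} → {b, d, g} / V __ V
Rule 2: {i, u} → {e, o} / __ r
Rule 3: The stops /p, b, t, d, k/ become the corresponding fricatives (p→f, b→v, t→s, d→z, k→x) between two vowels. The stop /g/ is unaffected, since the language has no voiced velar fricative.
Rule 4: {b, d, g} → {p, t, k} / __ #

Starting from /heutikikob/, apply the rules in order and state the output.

heuzigigop

Rule 1 (intervocalic voicing): /t/ is a voiceless stop between vowels /u/ and /i/, so it voices to [d]. /k/ is a voiceless stop between vowels /i/ and /i/, so it voices to [g]. /k/ is a voiceless stop between vowels /i/ and /o/, so it voices to [g]. /heutikikob/ → heudigigob.
Rule 2 (pre-rhotic lowering): no segment meets the environment; /heudigigob/ is unchanged.
Rule 3 (intervocalic spirantization): /d/ is a stop between vowels /u/ and /i/, so it spirantizes to the fricative [z]. /heudigigob/ → heuzigigob.
Rule 4 (final devoicing): /b/ is a voiced stop in word-final position, so it devoices to [p]. /heuzigigob/ → heuzigigop.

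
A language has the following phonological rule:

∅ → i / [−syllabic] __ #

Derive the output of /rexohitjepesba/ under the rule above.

rexohitjepesba

No segment of /rexohitjepesba/ meets the structural description of the rule, so the form surfaces unchanged.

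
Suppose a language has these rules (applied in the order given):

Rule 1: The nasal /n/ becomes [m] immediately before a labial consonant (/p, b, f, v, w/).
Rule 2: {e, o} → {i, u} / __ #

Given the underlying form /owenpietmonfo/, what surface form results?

Rule 1 (nasal place assimilation): /n/ precedes the labial consonant /p/, so it assimilates in place to [m]. /n/ precedes the labial consonant /f/, so it assimilates in place to [m]. /owenpietmonfo/ → owempietmomfo.
Rule 2 (final vowel raising): /o/ is a mid vowel in word-final position, so it raises to [u]. /owempietmomfo/ → owempietmomfu.

owempietmomfu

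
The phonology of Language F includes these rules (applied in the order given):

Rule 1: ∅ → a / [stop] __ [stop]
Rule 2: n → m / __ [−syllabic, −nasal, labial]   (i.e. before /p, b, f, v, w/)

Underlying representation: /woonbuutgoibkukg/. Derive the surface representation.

Rule 1 (stop-cluster a-epenthesis): /t/ and /g/ form a stop–stop cluster, so [a] is inserted between them. /b/ and /k/ form a stop–stop cluster, so [a] is inserted between them. /k/ and /g/ form a stop–stop cluster, so [a] is inserted between them. /woonbuutgoibkukg/ → woonbuutagoibakukag.
Rule 2 (nasal place assimilation): /n/ precedes the labial consonant /b/, so it assimilates in place to [m]. /woonbuutagoibakukag/ → woombuutagoibakukag.

woombuutagoibakukag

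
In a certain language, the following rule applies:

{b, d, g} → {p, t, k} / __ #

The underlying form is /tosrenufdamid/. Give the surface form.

tosrenufdamit

Scanning /tosrenufdamid/: /d/ at position 9 is not in the conditioning environment; /d/ is a voiced stop in word-final position, so it devoices to [t].
Result: [tosrenufdamit].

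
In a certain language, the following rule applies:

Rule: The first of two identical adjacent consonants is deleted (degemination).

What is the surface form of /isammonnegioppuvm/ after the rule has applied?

/mm/ is a geminate; the first /m/ deletes.
/nn/ is a geminate; the first /n/ deletes.
/pp/ is a geminate; the first /p/ deletes.
Surface form: [isamonegiopuvm].

isamonegiopuvm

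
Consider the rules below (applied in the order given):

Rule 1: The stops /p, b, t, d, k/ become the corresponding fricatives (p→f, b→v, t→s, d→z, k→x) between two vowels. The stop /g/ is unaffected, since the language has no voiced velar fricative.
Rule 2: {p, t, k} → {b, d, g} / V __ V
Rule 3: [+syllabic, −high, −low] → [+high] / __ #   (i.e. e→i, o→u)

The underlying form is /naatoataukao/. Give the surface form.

naasoasauxau

Rule 1 (intervocalic spirantization): /t/ is a stop between vowels /a/ and /o/, so it spirantizes to the fricative [s]. /t/ is a stop between vowels /a/ and /a/, so it spirantizes to the fricative [s]. /k/ is a stop between vowels /u/ and /a/, so it spirantizes to the fricative [x]. /naatoataukao/ → naasoasauxao.
Rule 2 (intervocalic voicing): no segment meets the environment; /naasoasauxao/ is unchanged.
Rule 3 (final vowel raising): /o/ is a mid vowel in word-final position, so it raises to [u]. /naasoasauxao/ → naasoasauxau.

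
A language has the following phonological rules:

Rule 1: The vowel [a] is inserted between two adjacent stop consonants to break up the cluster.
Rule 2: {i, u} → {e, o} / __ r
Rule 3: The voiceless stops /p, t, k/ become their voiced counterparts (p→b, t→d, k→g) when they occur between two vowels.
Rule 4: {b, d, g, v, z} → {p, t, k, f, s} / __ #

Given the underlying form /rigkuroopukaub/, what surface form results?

Rule 1 (stop-cluster a-epenthesis): /g/ and /k/ form a stop–stop cluster, so [a] is inserted between them. /rigkuroopukaub/ → rigakuroopukaub.
Rule 2 (pre-rhotic lowering): /u/ is a high vowel immediately before /r/, so it lowers to [o]. /rigakuroopukaub/ → rigakoroopukaub.
Rule 3 (intervocalic voicing): /k/ is a voiceless stop between vowels /a/ and /o/, so it voices to [g]. /p/ is a voiceless stop between vowels /o/ and /u/, so it voices to [b]. /k/ is a voiceless stop between vowels /u/ and /a/, so it voices to [g]. /rigakoroopukaub/ → rigagoroobugaub.
Rule 4 (final devoicing): /b/ is a voiced obstruent in word-final position, so it devoices to [p]. /rigagoroobugaub/ → rigagoroobugaup.

rigagoroobugaup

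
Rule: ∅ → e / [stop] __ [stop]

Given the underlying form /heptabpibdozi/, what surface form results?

/p/ and /t/ form a stop–stop cluster, so [e] is inserted between them.
/b/ and /p/ form a stop–stop cluster, so [e] is inserted between them.
/b/ and /d/ form a stop–stop cluster, so [e] is inserted between them.
Surface form: [hepetabepibedozi].

hepetabepibedozi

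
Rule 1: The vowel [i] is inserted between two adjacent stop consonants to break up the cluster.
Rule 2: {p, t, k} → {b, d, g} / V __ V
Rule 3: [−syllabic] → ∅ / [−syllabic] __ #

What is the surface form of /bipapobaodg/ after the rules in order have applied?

bibabobaodig

Rule 1 (stop-cluster i-epenthesis): /d/ and /g/ form a stop–stop cluster, so [i] is inserted between them. /bipapobaodg/ → bipapobaodig.
Rule 2 (intervocalic voicing): /p/ is a voiceless stop between vowels /i/ and /a/, so it voices to [b]. /p/ is a voiceless stop between vowels /a/ and /o/, so it voices to [b]. /bipapobaodig/ → bibabobaodig.
Rule 3 (final cluster simplification): no segment meets the environment; /bibabobaodig/ is unchanged.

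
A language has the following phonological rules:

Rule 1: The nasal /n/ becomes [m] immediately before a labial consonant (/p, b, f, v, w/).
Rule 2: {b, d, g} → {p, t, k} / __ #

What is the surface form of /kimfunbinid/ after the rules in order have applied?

Rule 1 (nasal place assimilation): /n/ precedes the labial consonant /b/, so it assimilates in place to [m]. /kimfunbinid/ → kimfumbinid.
Rule 2 (final devoicing): /d/ is a voiced stop in word-final position, so it devoices to [t]. /kimfumbinid/ → kimfumbinit.

kimfumbinit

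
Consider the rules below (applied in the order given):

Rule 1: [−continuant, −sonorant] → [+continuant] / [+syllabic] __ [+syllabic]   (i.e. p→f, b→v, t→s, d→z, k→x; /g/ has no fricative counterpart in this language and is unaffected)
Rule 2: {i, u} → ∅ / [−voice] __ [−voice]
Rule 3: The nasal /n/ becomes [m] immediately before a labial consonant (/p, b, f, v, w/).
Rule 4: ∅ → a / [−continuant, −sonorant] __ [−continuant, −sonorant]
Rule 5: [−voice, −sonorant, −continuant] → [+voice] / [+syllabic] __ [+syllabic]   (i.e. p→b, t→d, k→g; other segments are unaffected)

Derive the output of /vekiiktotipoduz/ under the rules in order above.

vexiigadosfozuz

Rule 1 (intervocalic spirantization): /k/ is a stop between vowels /e/ and /i/, so it spirantizes to the fricative [x]. /t/ is a stop between vowels /o/ and /i/, so it spirantizes to the fricative [s]. /p/ is a stop between vowels /i/ and /o/, so it spirantizes to the fricative [f]. /d/ is a stop between vowels /o/ and /u/, so it spirantizes to the fricative [z]. /vekiiktotipoduz/ → vexiiktosifozuz.
Rule 2 (high vowel syncope): /i/ is a high vowel flanked by voiceless consonants /s/ and /f/, so it deletes. /vexiiktosifozuz/ → vexiiktosfozuz.
Rule 3 (nasal place assimilation): no segment meets the environment; /vexiiktosfozuz/ is unchanged.
Rule 4 (stop-cluster a-epenthesis): /k/ and /t/ form a stop–stop cluster, so [a] is inserted between them. /vexiiktosfozuz/ → vexiikatosfozuz.
Rule 5 (intervocalic voicing): /k/ is a voiceless stop between vowels /i/ and /a/, so it voices to [g]. /t/ is a voiceless stop between vowels /a/ and /o/, so it voices to [d]. /vexiikatosfozuz/ → vexiigadosfozuz.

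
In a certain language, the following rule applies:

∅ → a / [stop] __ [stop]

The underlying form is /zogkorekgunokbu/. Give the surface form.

/g/ and /k/ form a stop–stop cluster, so [a] is inserted between them.
/k/ and /g/ form a stop–stop cluster, so [a] is inserted between them.
/k/ and /b/ form a stop–stop cluster, so [a] is inserted between them.
Surface form: [zogakorekagunokabu].

zogakorekagunokabu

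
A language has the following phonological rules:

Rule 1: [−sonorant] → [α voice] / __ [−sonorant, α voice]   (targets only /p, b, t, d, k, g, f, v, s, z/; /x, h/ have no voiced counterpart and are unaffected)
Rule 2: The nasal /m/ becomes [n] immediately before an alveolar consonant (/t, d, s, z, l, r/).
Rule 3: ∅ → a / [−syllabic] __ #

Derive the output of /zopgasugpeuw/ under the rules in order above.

zobgasukpeuwa

Rule 1 (regressive voicing assimilation): /p/ precedes the voiced obstruent /g/, so it voices to [b] by assimilation. /g/ precedes the voiceless obstruent /p/, so it devoices to [k] by assimilation. /zopgasugpeuw/ → zobgasukpeuw.
Rule 2 (nasal place assimilation): no segment meets the environment; /zobgasukpeuw/ is unchanged.
Rule 3 (final a-epenthesis): the form ends in the consonant /w/, so [a] is inserted word-finally. /zobgasukpeuw/ → zobgasukpeuwa.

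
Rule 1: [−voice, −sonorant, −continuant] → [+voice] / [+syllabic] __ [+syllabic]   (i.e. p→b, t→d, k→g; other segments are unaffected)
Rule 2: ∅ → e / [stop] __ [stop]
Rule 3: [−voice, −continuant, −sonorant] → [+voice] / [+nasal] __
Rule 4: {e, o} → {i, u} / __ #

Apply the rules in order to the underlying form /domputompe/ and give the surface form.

Rule 1 (intervocalic voicing): /t/ is a voiceless stop between vowels /u/ and /o/, so it voices to [d]. /domputompe/ → dompudompe.
Rule 2 (stop-cluster e-epenthesis): no segment meets the environment; /dompudompe/ is unchanged.
Rule 3 (post-nasal voicing): /p/ is a voiceless stop immediately after the nasal /m/, so it voices to [b]. /p/ is a voiceless stop immediately after the nasal /m/, so it voices to [b]. /dompudompe/ → dombudombe.
Rule 4 (final vowel raising): /e/ is a mid vowel in word-final position, so it raises to [i]. /dombudombe/ → dombudombi.

dombudombi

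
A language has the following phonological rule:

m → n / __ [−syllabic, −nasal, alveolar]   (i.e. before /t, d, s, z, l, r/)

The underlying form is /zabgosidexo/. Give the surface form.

zabgosidexo

No segment of /zabgosidexo/ meets the structural description of the rule, so the form surfaces unchanged.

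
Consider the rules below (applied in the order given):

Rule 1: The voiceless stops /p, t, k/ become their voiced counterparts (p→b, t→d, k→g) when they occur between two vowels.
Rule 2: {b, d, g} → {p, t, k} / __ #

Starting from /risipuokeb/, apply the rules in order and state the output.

Rule 1 (intervocalic voicing): /p/ is a voiceless stop between vowels /i/ and /u/, so it voices to [b]. /k/ is a voiceless stop between vowels /o/ and /e/, so it voices to [g]. /risipuokeb/ → risibuogeb.
Rule 2 (final devoicing): /b/ is a voiced stop in word-final position, so it devoices to [p]. /risibuogeb/ → risibuogep.

risibuogep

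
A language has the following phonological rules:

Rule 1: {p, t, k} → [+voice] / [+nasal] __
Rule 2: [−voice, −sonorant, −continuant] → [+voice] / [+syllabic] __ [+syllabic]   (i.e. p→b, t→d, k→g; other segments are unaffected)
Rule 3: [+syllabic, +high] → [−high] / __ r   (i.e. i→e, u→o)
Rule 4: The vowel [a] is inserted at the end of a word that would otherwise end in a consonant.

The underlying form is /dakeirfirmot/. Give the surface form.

Rule 1 (post-nasal voicing): no segment meets the environment; /dakeirfirmot/ is unchanged.
Rule 2 (intervocalic voicing): /k/ is a voiceless stop between vowels /a/ and /e/, so it voices to [g]. /dakeirfirmot/ → dageirfirmot.
Rule 3 (pre-rhotic lowering): /i/ is a high vowel immediately before /r/, so it lowers to [e]. /i/ is a high vowel immediately before /r/, so it lowers to [e]. /dageirfirmot/ → dageerfermot.
Rule 4 (final a-epenthesis): the form ends in the consonant /t/, so [a] is inserted word-finally. /dageerfermot/ → dageerfermota.

dageerfermota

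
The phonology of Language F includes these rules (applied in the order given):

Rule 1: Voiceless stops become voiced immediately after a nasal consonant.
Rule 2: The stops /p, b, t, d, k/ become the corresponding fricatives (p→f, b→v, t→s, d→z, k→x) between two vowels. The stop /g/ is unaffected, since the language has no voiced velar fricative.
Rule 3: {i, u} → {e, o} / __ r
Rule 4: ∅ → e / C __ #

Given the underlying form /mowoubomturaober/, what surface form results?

mowouvomdoraovere

Rule 1 (post-nasal voicing): /t/ is a voiceless stop immediately after the nasal /m/, so it voices to [d]. /mowoubomturaober/ → mowoubomduraober.
Rule 2 (intervocalic spirantization): /b/ is a stop between vowels /u/ and /o/, so it spirantizes to the fricative [v]. /b/ is a stop between vowels /o/ and /e/, so it spirantizes to the fricative [v]. /mowoubomduraober/ → mowouvomduraover.
Rule 3 (pre-rhotic lowering): /u/ is a high vowel immediately before /r/, so it lowers to [o]. /mowouvomduraover/ → mowouvomdoraover.
Rule 4 (final e-epenthesis): the form ends in the consonant /r/, so [e] is inserted word-finally. /mowouvomdoraover/ → mowouvomdoraovere.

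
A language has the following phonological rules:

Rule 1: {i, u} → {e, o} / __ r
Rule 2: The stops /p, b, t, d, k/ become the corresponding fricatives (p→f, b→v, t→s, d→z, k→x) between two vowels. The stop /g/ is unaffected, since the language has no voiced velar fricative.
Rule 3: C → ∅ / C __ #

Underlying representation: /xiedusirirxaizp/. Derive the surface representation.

Rule 1 (pre-rhotic lowering): /i/ is a high vowel immediately before /r/, so it lowers to [e]. /i/ is a high vowel immediately before /r/, so it lowers to [e]. /xiedusirirxaizp/ → xiedusererxaizp.
Rule 2 (intervocalic spirantization): /d/ is a stop between vowels /e/ and /u/, so it spirantizes to the fricative [z]. /xiedusererxaizp/ → xiezusererxaizp.
Rule 3 (final cluster simplification): /p/ is the second consonant of a word-final cluster /zp/, so it deletes. /xiezusererxaizp/ → xiezusererxaiz.

xiezusererxaiz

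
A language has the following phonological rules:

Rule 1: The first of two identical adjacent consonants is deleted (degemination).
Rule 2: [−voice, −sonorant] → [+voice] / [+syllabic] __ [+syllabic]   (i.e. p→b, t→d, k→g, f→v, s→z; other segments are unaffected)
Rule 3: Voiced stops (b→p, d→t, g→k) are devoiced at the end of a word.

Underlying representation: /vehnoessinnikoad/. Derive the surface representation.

vehnoezinigoat

Rule 1 (degemination): /ss/ is a geminate; the first /s/ deletes. /nn/ is a geminate; the first /n/ deletes. /vehnoessinnikoad/ → vehnoesinikoad.
Rule 2 (intervocalic voicing): /s/ is a voiceless obstruent between vowels /e/ and /i/, so it voices to [z]. /k/ is a voiceless obstruent between vowels /i/ and /o/, so it voices to [g]. /vehnoesinikoad/ → vehnoezinigoad.
Rule 3 (final devoicing): /d/ is a voiced stop in word-final position, so it devoices to [t]. /vehnoezinigoad/ → vehnoezinigoat.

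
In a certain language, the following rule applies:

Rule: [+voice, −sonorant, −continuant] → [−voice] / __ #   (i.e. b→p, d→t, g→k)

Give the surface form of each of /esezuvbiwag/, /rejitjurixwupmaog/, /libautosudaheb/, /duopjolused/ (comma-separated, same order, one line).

/esezuvbiwag/: /g/ is a voiced stop in word-final position, so it devoices to [k]. → [esezuvbiwak].
/rejitjurixwupmaog/: /g/ is a voiced stop in word-final position, so it devoices to [k]. → [rejitjurixwupmaok].
/libautosudaheb/: /b/ is a voiced stop in word-final position, so it devoices to [p]. → [libautosudahep].
/duopjolused/: /d/ is a voiced stop in word-final position, so it devoices to [t]. → [duopjoluset].

esezuvbiwak, rejitjurixwupmaok, libautosudahep, duopjoluset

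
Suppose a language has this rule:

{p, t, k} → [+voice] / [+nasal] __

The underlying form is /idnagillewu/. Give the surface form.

idnagillewu

No segment of /idnagillewu/ meets the structural description of the rule, so the form surfaces unchanged.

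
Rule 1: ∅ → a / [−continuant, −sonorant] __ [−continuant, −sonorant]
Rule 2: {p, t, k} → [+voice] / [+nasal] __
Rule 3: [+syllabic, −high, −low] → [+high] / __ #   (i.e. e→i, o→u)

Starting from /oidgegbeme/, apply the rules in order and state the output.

Rule 1 (stop-cluster a-epenthesis): /d/ and /g/ form a stop–stop cluster, so [a] is inserted between them. /g/ and /b/ form a stop–stop cluster, so [a] is inserted between them. /oidgegbeme/ → oidagegabeme.
Rule 2 (post-nasal voicing): no segment meets the environment; /oidagegabeme/ is unchanged.
Rule 3 (final vowel raising): /e/ is a mid vowel in word-final position, so it raises to [i]. /oidagegabeme/ → oidagegabemi.

oidagegabemi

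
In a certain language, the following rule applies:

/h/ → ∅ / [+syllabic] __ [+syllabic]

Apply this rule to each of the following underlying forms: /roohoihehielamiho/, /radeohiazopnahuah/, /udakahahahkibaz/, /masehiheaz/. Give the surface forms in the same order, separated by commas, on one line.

roooieielamio, radeoiazopnauah, udakaaahkibaz, maseieaz

/roohoihehielamiho/: /h/ occurs between vowels /o/ and /o/, so it deletes. /h/ occurs between vowels /i/ and /e/, so it deletes. /h/ occurs between vowels /e/ and /i/, so it deletes. /h/ occurs between vowels /i/ and /o/, so it deletes. → [roooieielamio].
/radeohiazopnahuah/: /h/ occurs between vowels /o/ and /i/, so it deletes. /h/ occurs between vowels /a/ and /u/, so it deletes. → [radeoiazopnauah].
/udakahahahkibaz/: /h/ occurs between vowels /a/ and /a/, so it deletes. /h/ occurs between vowels /a/ and /a/, so it deletes. → [udakaaahkibaz].
/masehiheaz/: /h/ occurs between vowels /e/ and /i/, so it deletes. /h/ occurs between vowels /i/ and /e/, so it deletes. → [maseieaz].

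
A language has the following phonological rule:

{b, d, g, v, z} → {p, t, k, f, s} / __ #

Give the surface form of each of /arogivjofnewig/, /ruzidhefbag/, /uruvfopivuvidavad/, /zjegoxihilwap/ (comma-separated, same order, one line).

/arogivjofnewig/: /g/ is a voiced obstruent in word-final position, so it devoices to [k]. → [arogivjofnewik].
/ruzidhefbag/: /g/ is a voiced obstruent in word-final position, so it devoices to [k]. → [ruzidhefbak].
/uruvfopivuvidavad/: /d/ is a voiced obstruent in word-final position, so it devoices to [t]. → [uruvfopivuvidavat].
/zjegoxihilwap/: the rule's environment is not met; surfaces unchanged as [zjegoxihilwap].

arogivjofnewik, ruzidhefbak, uruvfopivuvidavat, zjegoxihilwap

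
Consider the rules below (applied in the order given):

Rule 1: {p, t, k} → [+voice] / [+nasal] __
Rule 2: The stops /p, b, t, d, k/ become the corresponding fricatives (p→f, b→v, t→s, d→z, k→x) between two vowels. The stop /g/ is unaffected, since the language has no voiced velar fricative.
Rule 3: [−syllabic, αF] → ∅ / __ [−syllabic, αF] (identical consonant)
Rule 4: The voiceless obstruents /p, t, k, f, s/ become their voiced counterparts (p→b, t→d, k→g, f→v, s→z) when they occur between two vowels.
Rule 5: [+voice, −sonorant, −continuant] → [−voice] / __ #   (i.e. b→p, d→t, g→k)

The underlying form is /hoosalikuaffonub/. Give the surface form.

hoozalixuavonup

Rule 1 (post-nasal voicing): no segment meets the environment; /hoosalikuaffonub/ is unchanged.
Rule 2 (intervocalic spirantization): /k/ is a stop between vowels /i/ and /u/, so it spirantizes to the fricative [x]. /hoosalikuaffonub/ → hoosalixuaffonub.
Rule 3 (degemination): /ff/ is a geminate; the first /f/ deletes. /hoosalixuaffonub/ → hoosalixuafonub.
Rule 4 (intervocalic voicing): /s/ is a voiceless obstruent between vowels /o/ and /a/, so it voices to [z]. /f/ is a voiceless obstruent between vowels /a/ and /o/, so it voices to [v]. /hoosalixuafonub/ → hoozalixuavonub.
Rule 5 (final devoicing): /b/ is a voiced stop in word-final position, so it devoices to [p]. /hoozalixuavonub/ → hoozalixuavonup.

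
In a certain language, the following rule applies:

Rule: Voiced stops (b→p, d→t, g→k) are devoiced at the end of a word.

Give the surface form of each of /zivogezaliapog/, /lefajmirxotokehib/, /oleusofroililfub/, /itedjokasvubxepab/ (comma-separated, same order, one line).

/zivogezaliapog/: /g/ is a voiced stop in word-final position, so it devoices to [k]. → [zivogezaliapok].
/lefajmirxotokehib/: /b/ is a voiced stop in word-final position, so it devoices to [p]. → [lefajmirxotokehip].
/oleusofroililfub/: /b/ is a voiced stop in word-final position, so it devoices to [p]. → [oleusofroililfup].
/itedjokasvubxepab/: /b/ is a voiced stop in word-final position, so it devoices to [p]. → [itedjokasvubxepap].

zivogezaliapok, lefajmirxotokehip, oleusofroililfup, itedjokasvubxepap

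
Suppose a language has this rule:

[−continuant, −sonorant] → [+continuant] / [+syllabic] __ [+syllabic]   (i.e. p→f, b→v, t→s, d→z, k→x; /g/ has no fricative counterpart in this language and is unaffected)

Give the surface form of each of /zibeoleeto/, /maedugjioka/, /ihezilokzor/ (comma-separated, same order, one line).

/zibeoleeto/: /b/ is a stop between vowels /i/ and /e/, so it spirantizes to the fricative [v]. /t/ is a stop between vowels /e/ and /o/, so it spirantizes to the fricative [s]. → [ziveoleeso].
/maedugjioka/: /d/ is a stop between vowels /e/ and /u/, so it spirantizes to the fricative [z]. /k/ is a stop between vowels /o/ and /a/, so it spirantizes to the fricative [x]. → [maezugjioxa].
/ihezilokzor/: the rule's environment is not met; surfaces unchanged as [ihezilokzor].

ziveoleeso, maezugjioxa, ihezilokzor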